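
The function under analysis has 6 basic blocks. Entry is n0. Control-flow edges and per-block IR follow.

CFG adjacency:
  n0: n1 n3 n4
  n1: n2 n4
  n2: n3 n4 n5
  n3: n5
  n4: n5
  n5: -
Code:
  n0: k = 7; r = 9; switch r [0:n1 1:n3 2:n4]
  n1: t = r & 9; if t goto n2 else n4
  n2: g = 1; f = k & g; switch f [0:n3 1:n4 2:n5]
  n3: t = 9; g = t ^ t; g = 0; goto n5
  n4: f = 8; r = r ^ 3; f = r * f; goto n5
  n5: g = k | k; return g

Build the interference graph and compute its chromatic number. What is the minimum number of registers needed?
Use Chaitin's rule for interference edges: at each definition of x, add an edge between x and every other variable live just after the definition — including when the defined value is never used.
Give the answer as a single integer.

Answer: 3

Analysis:
Block summaries:
  n0: {k,r} / ∅
  n1: {t} / {r}
  n2: {f,g} / {k}
  n3: {g,t} / ∅
  n4: {f,r} / {r}
  n5: {g} / {k}

Liveness:
  live n0: ∅→{k,r}
  live n1: {k,r}→{k,r}
  live n2: {k,r}→{k,r}
  live n3: {k}→{k}
  live n4: {k,r}→{k}
  live n5: {k}→∅

Interference:
  f — {k,r}
  g — {k,r}
  k — {f,g,r,t}
  r — {f,g,k,t}
  t — {k,r}

Colouring:
  lower bound: {f,k,r} mutually conflict ⇒ χ ≥ 3
  3-colouring: R0={k}  R1={r}  R2={f,g,t}
  χ = 3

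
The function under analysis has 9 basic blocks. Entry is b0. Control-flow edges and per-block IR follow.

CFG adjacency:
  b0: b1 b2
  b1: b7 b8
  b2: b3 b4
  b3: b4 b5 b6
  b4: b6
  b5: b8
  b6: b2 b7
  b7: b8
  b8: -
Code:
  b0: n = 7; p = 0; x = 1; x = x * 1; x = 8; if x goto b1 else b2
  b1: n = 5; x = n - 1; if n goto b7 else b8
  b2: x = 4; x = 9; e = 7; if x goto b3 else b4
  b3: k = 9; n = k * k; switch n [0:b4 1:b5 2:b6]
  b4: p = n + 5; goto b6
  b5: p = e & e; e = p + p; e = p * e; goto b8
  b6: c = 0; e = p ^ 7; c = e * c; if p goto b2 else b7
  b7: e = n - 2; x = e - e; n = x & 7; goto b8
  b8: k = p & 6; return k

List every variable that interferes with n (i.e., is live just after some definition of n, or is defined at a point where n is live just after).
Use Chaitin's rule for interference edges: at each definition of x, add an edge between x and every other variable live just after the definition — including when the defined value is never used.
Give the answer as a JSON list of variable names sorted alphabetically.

Answer: ["c", "e", "p", "x"]

Working:
Block summaries:
  b0: {n,p,x} / ∅
  b1: {n,x} / ∅
  b2: {e,x} / ∅
  b3: {k,n} / ∅
  b4: {p} / {n}
  b5: {e,p} / {e}
  b6: {c,e} / {p}
  b7: {e,n,x} / {n}
  b8: {k} / {p}

Backward fixpoint:
  b0: in=∅ out={n,p}
  b1: in={p} out={n,p}
  b2: in={n,p} out={e,n,p}
  b3: in={e,p} out={e,n,p}
  b4: in={n} out={n,p}
  b5: in={e} out={p}
  b6: in={n,p} out={n,p}
  b7: in={n,p} out={p}
  b8: in={p} out=∅

Interference:
  c — {e,n,p}
  e — {c,k,n,p,x}
  k — {e,p}
  n — {c,e,p,x}
  p — {c,e,k,n,x}
  x — {e,n,p}

N(n) = ["c", "e", "p", "x"]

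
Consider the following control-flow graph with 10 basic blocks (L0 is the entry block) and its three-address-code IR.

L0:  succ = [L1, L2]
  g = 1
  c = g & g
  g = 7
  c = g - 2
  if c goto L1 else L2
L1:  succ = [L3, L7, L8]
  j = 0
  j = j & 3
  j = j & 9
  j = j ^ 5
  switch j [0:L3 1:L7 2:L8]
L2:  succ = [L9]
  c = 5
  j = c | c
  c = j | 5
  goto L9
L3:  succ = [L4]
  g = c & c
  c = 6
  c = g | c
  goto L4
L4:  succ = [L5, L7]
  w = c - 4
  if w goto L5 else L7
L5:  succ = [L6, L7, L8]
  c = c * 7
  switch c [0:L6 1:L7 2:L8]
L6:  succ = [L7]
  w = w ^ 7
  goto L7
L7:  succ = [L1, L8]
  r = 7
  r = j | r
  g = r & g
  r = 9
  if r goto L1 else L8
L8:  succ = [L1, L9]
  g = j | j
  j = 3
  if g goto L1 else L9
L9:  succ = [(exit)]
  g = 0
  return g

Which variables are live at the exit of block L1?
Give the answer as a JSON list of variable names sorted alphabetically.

def/use:
  L0: {c,g} / ∅
  L1: {j} / ∅
  L2: {c,j} / ∅
  L3: {c,g} / {c}
  L4: {w} / {c}
  L5: {c} / {c}
  L6: {w} / {w}
  L7: {g,r} / {g,j}
  L8: {g,j} / {j}
  L9: {g} / ∅

Backward fixpoint:
  live L0: ∅→{c,g}
  live L1: {c,g}→{c,g,j}
  live L2: ∅→∅
  live L3: {c,j}→{c,g,j}
  live L4: {c,g,j}→{c,g,j,w}
  live L5: {c,g,j,w}→{c,g,j,w}
  live L6: {c,g,j,w}→{c,g,j}
  live L7: {c,g,j}→{c,g,j}
  live L8: {c,j}→{c,g}
  live L9: ∅→∅

live-out(L1) = ["c", "g", "j"]

Answer: ["c", "g", "j"]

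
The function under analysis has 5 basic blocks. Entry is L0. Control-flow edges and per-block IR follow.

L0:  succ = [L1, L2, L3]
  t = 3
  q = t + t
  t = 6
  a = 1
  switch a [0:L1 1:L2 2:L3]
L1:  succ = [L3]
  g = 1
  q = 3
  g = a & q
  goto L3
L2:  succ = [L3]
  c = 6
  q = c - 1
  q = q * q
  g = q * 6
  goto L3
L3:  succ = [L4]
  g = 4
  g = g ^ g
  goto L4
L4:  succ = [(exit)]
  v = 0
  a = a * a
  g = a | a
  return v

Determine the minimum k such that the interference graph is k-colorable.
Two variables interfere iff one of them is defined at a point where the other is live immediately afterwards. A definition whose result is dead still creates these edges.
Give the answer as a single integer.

Answer: 3

Working:
Block summaries:
  L0 def {a,q,t} use ∅
  L1 def {g,q} use {a}
  L2 def {c,g,q} use ∅
  L3 def {g} use ∅
  L4 def {a,g,v} use {a}

Live sets:
  L0 li=∅ lo={a}
  L1 li={a} lo={a}
  L2 li={a} lo={a}
  L3 li={a} lo={a}
  L4 li={a} lo=∅

Interference:
  a↔{c,g,q,v}
  c↔{a}
  g↔{a,v}
  q↔{a}
  t↔∅
  v↔{a,g}

Chromatic number:
  {a,g,v} pairwise interfere (3-clique) ⇒ χ ≥ 3
  assign a→r0 c→r1 g→r1 q→r1 t→r0 v→r2 — no edge inside a register ⇒ χ ≤ 3
  χ = 3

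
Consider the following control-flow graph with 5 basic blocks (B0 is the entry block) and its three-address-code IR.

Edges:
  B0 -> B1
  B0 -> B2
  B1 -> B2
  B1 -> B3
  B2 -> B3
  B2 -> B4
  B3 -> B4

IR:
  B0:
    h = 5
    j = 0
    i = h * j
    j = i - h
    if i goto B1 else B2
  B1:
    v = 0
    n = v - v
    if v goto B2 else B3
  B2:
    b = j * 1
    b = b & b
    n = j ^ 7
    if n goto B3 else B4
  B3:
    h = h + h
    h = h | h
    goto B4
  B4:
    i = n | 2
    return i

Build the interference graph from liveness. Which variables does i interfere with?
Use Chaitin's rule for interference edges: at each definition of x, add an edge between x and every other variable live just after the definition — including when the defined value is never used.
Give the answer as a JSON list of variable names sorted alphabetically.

Answer: ["h", "j"]

Working:
def/use:
  B0: def={h,i,j} ue=∅
  B1: def={n,v} ue=∅
  B2: def={b,n} ue={j}
  B3: def={h} ue={h}
  B4: def={i} ue={n}

Live sets:
  B0 li=∅ lo={h,j}
  B1 li={h,j} lo={h,j,n}
  B2 li={h,j} lo={h,n}
  B3 li={h,n} lo={n}
  B4 li={n} lo=∅

Interference:
  b — {h,j}
  h — {b,i,j,n,v}
  i — {h,j}
  j — {b,h,i,n,v}
  n — {h,j,v}
  v — {h,j,n}

N(i) = ["h", "j"]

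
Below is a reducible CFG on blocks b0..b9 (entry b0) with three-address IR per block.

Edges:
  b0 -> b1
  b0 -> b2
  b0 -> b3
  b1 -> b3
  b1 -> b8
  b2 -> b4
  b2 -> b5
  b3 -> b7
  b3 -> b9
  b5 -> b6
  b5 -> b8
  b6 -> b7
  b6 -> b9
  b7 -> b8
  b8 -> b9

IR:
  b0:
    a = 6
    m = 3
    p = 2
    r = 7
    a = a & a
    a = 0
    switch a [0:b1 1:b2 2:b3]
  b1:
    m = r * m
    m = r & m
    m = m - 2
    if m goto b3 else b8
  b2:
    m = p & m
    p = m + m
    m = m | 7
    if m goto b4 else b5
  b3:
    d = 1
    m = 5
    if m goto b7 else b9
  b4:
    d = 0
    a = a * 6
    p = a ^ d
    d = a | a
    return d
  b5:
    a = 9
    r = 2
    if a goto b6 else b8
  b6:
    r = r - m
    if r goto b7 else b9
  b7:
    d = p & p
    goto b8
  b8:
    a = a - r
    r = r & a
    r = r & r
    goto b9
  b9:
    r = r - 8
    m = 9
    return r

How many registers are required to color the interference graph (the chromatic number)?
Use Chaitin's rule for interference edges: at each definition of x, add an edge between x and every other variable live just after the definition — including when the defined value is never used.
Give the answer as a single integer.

Block summaries:
  b0 def {a,m,p,r} use ∅
  b1 def {m} use {m,r}
  b2 def {m,p} use {m,p}
  b3 def {d,m} use ∅
  b4 def {a,d,p} use {a}
  b5 def {a,r} use ∅
  b6 def {r} use {m,r}
  b7 def {d} use {p}
  b8 def {a,r} use {a,r}
  b9 def {m,r} use {r}

Backward fixpoint:
  b0: in=∅ out={a,m,p,r}
  b1: in={a,m,p,r} out={a,p,r}
  b2: in={a,m,p} out={a,m,p}
  b3: in={a,p,r} out={a,p,r}
  b4: in={a} out=∅
  b5: in={m,p} out={a,m,p,r}
  b6: in={a,m,p,r} out={a,p,r}
  b7: in={a,p,r} out={a,r}
  b8: in={a,r} out={r}
  b9: in={r} out=∅

Conflict graph:
  a — {d,m,p,r}
  d — {a,p,r}
  m — {a,p,r}
  p — {a,d,m,r}
  r — {a,d,m,p}

Registers:
  clique {a,d,p,r} ⇒ need ≥ 4
  assign a→R0 d→R3 m→R3 p→R1 r→R2 — no edge inside a register ⇒ χ ≤ 4
  χ = 4

Answer: 4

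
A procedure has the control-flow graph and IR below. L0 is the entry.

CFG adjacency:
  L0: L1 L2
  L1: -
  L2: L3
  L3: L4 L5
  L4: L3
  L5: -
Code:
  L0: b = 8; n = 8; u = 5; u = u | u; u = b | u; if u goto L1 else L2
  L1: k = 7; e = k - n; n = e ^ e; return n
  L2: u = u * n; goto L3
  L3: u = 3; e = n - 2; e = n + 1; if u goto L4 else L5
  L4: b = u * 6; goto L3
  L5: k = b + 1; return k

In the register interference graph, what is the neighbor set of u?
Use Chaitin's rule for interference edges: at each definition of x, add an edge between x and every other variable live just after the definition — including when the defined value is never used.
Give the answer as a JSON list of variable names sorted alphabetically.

def/use:
  L0: {b,n,u} / ∅
  L1: {e,k,n} / {n}
  L2: {u} / {n,u}
  L3: {e,u} / {n}
  L4: {b} / {u}
  L5: {k} / {b}

Backward fixpoint:
  live L0: ∅→{b,n,u}
  live L1: {n}→∅
  live L2: {b,n,u}→{b,n}
  live L3: {b,n}→{b,n,u}
  live L4: {n,u}→{b,n}
  live L5: {b}→∅

Interfere edges:
  b: {e,n,u}
  e: {b,n,u}
  k: {n}
  n: {b,e,k,u}
  u: {b,e,n}

N(u) = ["b", "e", "n"]

Answer: ["b", "e", "n"]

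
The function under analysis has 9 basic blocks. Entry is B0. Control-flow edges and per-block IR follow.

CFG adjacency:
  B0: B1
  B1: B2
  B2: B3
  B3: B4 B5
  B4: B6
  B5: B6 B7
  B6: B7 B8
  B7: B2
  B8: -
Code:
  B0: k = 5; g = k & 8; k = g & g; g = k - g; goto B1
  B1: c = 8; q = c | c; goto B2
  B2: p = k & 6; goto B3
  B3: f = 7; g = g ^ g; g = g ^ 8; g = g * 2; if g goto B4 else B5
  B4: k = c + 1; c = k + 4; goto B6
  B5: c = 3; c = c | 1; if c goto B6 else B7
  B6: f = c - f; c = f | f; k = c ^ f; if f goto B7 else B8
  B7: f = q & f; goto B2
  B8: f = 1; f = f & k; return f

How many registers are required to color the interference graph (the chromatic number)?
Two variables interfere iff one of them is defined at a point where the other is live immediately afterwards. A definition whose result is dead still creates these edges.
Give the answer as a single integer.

Answer: 5

Working:
def/use:
  B0 def {g,k} use ∅
  B1 def {c,q} use ∅
  B2 def {p} use {k}
  B3 def {f,g} use {g}
  B4 def {c,k} use {c}
  B5 def {c} use ∅
  B6 def {c,f,k} use {c,f}
  B7 def {f} use {f,q}
  B8 def {f} use {k}

Backward fixpoint:
  live B0: ∅→{g,k}
  live B1: {g,k}→{c,g,k,q}
  live B2: {c,g,k,q}→{c,g,k,q}
  live B3: {c,g,k,q}→{c,f,g,k,q}
  live B4: {c,f,g,q}→{c,f,g,q}
  live B5: {f,g,k,q}→{c,f,g,k,q}
  live B6: {c,f,g,q}→{c,f,g,k,q}
  live B7: {c,f,g,k,q}→{c,g,k,q}
  live B8: {k}→∅

Conflict graph:
  c↔{f,g,k,p,q}
  f↔{c,g,k,q}
  g↔{c,f,k,p,q}
  k↔{c,f,g,p,q}
  p↔{c,g,k,q}
  q↔{c,f,g,k,p}

Registers:
  {c,f,g,k,q} pairwise interfere (5-clique) ⇒ χ ≥ 5
  5-colouring: c0={c}  c1={g}  c2={k}  c3={q}  c4={f,p}
  χ = 5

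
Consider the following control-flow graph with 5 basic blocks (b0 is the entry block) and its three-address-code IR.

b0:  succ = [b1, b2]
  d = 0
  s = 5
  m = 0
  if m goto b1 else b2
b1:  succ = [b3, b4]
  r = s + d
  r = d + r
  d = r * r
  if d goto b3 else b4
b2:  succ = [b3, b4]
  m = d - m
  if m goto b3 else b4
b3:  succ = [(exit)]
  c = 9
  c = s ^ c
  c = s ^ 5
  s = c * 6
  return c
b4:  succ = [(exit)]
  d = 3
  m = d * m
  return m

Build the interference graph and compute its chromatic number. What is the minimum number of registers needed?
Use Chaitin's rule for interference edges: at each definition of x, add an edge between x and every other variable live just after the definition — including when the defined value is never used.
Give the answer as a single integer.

def/use:
  b0: {d,m,s} / ∅
  b1: {d,r} / {d,s}
  b2: {m} / {d,m}
  b3: {c,s} / {s}
  b4: {d,m} / {m}

Backward fixpoint:
  b0: in=∅ out={d,m,s}
  b1: in={d,m,s} out={m,s}
  b2: in={d,m,s} out={m,s}
  b3: in={s} out=∅
  b4: in={m} out=∅

Interfere edges:
  c: {s}
  d: {m,r,s}
  m: {d,r,s}
  r: {d,m,s}
  s: {c,d,m,r}

Chromatic number:
  lower bound: {d,m,r,s} mutually conflict ⇒ χ ≥ 4
  4-colouring: R0={s}  R1={c,d}  R2={m}  R3={r}
  χ = 4

Answer: 4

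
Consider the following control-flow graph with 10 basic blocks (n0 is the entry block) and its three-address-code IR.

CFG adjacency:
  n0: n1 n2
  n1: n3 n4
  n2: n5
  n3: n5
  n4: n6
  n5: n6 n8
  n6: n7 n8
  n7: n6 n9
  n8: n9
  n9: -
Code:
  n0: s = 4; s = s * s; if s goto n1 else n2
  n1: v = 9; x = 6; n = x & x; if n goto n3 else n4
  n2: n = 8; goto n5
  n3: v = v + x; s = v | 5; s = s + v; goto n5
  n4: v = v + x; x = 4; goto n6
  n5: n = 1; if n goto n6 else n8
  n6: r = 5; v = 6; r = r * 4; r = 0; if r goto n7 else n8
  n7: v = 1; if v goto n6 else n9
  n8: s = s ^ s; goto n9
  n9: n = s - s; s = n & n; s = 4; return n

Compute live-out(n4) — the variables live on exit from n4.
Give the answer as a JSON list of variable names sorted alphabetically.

Answer: ["s"]

Analysis:
Per-block:
  n0: {s} / ∅
  n1: {n,v,x} / ∅
  n2: {n} / ∅
  n3: {s,v} / {v,x}
  n4: {v,x} / {v,x}
  n5: {n} / ∅
  n6: {r,v} / ∅
  n7: {v} / ∅
  n8: {s} / {s}
  n9: {n,s} / {s}

Liveness:
  n0: in=∅ out={s}
  n1: in={s} out={s,v,x}
  n2: in={s} out={s}
  n3: in={v,x} out={s}
  n4: in={s,v,x} out={s}
  n5: in={s} out={s}
  n6: in={s} out={s}
  n7: in={s} out={s}
  n8: in={s} out={s}
  n9: in={s} out=∅

live-out(n4) = ["s"]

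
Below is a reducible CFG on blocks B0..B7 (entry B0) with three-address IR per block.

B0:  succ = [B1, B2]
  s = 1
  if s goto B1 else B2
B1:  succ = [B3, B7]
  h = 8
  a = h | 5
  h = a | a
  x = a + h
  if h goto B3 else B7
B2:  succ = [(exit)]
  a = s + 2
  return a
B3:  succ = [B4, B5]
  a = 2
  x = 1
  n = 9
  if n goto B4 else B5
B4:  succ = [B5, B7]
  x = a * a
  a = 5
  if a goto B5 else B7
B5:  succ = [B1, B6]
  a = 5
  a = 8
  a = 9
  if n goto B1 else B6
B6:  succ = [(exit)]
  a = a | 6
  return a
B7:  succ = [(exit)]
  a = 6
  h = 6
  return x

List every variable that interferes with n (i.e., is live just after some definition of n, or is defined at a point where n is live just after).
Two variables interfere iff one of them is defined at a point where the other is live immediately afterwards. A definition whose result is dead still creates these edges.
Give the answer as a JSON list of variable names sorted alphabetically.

Answer: ["a", "x"]

Analysis:
def/use:
  B0: def={s} ue=∅
  B1: def={a,h,x} ue=∅
  B2: def={a} ue={s}
  B3: def={a,n,x} ue=∅
  B4: def={a,x} ue={a}
  B5: def={a} ue={n}
  B6: def={a} ue={a}
  B7: def={a,h} ue={x}

Backward fixpoint:
  B0 li=∅ lo={s}
  B1 li=∅ lo={x}
  B2 li={s} lo=∅
  B3 li=∅ lo={a,n}
  B4 li={a,n} lo={n,x}
  B5 li={n} lo={a}
  B6 li={a} lo=∅
  B7 li={x} lo=∅

Interfere edges:
  a: {h,n,x}
  h: {a,x}
  n: {a,x}
  s: ∅
  x: {a,h,n}

N(n) = ["a", "x"]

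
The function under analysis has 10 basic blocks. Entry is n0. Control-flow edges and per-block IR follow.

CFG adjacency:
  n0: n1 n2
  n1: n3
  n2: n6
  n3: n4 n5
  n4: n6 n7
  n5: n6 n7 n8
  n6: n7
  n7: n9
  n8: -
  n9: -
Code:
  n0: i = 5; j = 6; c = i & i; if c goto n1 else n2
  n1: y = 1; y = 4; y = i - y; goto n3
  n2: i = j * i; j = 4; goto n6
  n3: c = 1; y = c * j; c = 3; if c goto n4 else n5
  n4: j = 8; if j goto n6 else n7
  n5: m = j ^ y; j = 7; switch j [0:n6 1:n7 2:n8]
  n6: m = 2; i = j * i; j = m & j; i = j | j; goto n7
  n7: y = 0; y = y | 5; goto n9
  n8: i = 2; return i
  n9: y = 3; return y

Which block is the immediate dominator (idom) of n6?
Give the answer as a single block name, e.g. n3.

idom tree: n1←n0 n2←n0 n3←n1 n4←n3 n5←n3 n6←n0 n7←n0 n8←n5 n9←n7
Dom∩ at merges:
  n6: preds {n2,n4,n5}: {n0,n2} ∩ {n0,n1,n3,n4} ∩ {n0,n1,n3,n5} = {n0}; idom=n0
  n7: preds {n4,n5,n6}: {n0,n1,n3,n4} ∩ {n0,n1,n3,n5} ∩ {n0,n6} = {n0}; idom=n0

idom(n6) = n0

Answer: n0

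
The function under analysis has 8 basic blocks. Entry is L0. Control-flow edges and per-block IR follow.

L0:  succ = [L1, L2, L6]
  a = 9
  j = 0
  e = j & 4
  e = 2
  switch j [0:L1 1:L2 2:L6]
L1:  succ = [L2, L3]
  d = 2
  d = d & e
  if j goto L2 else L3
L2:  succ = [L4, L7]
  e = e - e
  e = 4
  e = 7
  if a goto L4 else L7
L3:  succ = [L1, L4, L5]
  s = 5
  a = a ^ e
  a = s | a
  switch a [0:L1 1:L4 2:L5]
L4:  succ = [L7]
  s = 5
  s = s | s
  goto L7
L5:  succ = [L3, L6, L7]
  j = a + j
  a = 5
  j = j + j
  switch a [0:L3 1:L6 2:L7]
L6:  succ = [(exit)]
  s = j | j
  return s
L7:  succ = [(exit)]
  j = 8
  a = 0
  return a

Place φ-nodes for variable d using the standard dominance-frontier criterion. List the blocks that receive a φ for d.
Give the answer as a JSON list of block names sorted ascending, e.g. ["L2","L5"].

Answer: ["L1", "L2", "L4", "L6", "L7"]

Derivation:
idom tree: L1←L0 L2←L0 L3←L1 L4←L0 L5←L3 L6←L0 L7←L0
Dom at joins:
  L1: preds {L0,L3}: {L0} ∩ {L0,L1,L3} = {L0}; idom=L0
  L2: preds {L0,L1}: {L0} ∩ {L0,L1} = {L0}; idom=L0
  L3: preds {L1,L5}: {L0,L1} ∩ {L0,L1,L3,L5} = {L0,L1}; idom=L1
  L4: preds {L2,L3}: {L0,L2} ∩ {L0,L1,L3} = {L0}; idom=L0
  L6: preds {L0,L5}: {L0} ∩ {L0,L1,L3,L5} = {L0}; idom=L0
  L7: preds {L2,L4,L5}: {L0,L2} ∩ {L0,L4} ∩ {L0,L1,L3,L5} = {L0}; idom=L0

DF walk-up:
  join L1 pred L0: · stop@L0
  join L1 pred L3: L3→L1 stop@L0
  join L2 pred L0: · stop@L0
  join L2 pred L1: L1 stop@L0
  join L3 pred L1: · stop@L1
  join L3 pred L5: L5→L3 stop@L1
  join L4 pred L2: L2 stop@L0
  join L4 pred L3: L3→L1 stop@L0
  join L6 pred L0: · stop@L0
  join L6 pred L5: L5→L3→L1 stop@L0
  join L7 pred L2: L2 stop@L0
  join L7 pred L4: L4 stop@L0
  join L7 pred L5: L5→L3→L1 stop@L0
  L0: DF=∅
  L1: DF={L1,L2,L4,L6,L7}
  L2: DF={L4,L7}
  L3: DF={L1,L3,L4,L6,L7}
  L4: DF={L7}
  L5: DF={L3,L6,L7}
  L6: DF=∅
  L7: DF=∅

φ for d: defs {L1}
  DF⁺ = {L1,L2,L4,L6,L7}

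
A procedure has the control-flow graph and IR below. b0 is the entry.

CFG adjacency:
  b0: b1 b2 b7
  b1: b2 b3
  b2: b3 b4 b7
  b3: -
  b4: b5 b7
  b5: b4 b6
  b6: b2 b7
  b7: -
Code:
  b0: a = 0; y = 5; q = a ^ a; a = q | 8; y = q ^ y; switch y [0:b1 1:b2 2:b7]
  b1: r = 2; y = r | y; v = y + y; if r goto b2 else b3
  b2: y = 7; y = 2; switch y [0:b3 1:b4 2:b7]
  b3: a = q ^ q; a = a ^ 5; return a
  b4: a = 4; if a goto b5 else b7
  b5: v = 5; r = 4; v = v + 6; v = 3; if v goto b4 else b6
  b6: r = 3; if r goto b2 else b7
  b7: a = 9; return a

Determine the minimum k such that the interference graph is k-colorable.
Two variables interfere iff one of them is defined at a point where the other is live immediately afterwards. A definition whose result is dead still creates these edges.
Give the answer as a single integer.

Per-block:
  b0: {a,q,y} / ∅
  b1: {r,v,y} / {y}
  b2: {y} / ∅
  b3: {a} / {q}
  b4: {a} / ∅
  b5: {r,v} / ∅
  b6: {r} / ∅
  b7: {a} / ∅

Backward fixpoint:
  b0 li=∅ lo={q,y}
  b1 li={q,y} lo={q}
  b2 li={q} lo={q}
  b3 li={q} lo=∅
  b4 li={q} lo={q}
  b5 li={q} lo={q}
  b6 li={q} lo={q}
  b7 li=∅ lo=∅

Interference:
  a↔{q,y}
  q↔{a,r,v,y}
  r↔{q,v,y}
  v↔{q,r}
  y↔{a,q,r}

Colouring:
  clique {a,q,y} ⇒ need ≥ 3
  3-colouring: r0={q}  r1={a,r}  r2={v,y}
  χ = 3

Answer: 3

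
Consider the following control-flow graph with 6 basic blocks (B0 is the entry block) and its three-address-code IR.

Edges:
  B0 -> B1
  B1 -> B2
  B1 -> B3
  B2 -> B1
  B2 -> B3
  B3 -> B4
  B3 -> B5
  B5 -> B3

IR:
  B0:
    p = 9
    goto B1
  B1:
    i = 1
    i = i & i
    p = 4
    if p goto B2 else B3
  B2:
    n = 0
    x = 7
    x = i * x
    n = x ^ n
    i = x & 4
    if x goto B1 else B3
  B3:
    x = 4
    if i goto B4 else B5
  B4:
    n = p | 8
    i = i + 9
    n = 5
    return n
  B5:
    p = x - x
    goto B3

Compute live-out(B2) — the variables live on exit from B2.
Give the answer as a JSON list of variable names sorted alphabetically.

def/use:
  B0 def {p} use ∅
  B1 def {i,p} use ∅
  B2 def {i,n,x} use {i}
  B3 def {x} use {i}
  B4 def {i,n} use {i,p}
  B5 def {p} use {x}

Live sets:
  B0 li=∅ lo=∅
  B1 li=∅ lo={i,p}
  B2 li={i,p} lo={i,p}
  B3 li={i,p} lo={i,p,x}
  B4 li={i,p} lo=∅
  B5 li={i,x} lo={i,p}

live-out(B2) = ["i", "p"]

Answer: ["i", "p"]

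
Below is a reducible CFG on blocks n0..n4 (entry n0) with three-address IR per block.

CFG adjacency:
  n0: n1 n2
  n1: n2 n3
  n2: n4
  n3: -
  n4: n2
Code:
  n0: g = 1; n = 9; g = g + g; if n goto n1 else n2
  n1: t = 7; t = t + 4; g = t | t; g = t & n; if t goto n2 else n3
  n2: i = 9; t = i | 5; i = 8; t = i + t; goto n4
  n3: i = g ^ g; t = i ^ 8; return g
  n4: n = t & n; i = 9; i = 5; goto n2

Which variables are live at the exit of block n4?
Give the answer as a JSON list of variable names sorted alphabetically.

def/use:
  n0 def {g,n} use ∅
  n1 def {g,t} use {n}
  n2 def {i,t} use ∅
  n3 def {i,t} use {g}
  n4 def {i,n} use {n,t}

Backward fixpoint:
  n0: in=∅ out={n}
  n1: in={n} out={g,n}
  n2: in={n} out={n,t}
  n3: in={g} out=∅
  n4: in={n,t} out={n}

live-out(n4) = ["n"]

Answer: ["n"]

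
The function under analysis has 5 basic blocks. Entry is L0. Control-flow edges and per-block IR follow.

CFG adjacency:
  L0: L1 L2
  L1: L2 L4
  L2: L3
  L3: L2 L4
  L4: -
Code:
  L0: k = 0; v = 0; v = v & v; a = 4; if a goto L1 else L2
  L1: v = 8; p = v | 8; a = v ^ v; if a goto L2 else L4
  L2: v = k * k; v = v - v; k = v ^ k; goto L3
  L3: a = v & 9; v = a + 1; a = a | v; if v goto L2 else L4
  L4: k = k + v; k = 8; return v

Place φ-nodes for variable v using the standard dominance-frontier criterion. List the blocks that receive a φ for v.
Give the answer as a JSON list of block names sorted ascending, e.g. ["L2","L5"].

Answer: ["L2", "L4"]

Derivation:
idom tree: L1←L0 L2←L0 L3←L2 L4←L0
Dom at joins:
  L2: preds {L0,L1,L3}: {L0} ∩ {L0,L1} ∩ {L0,L2,L3} = {L0}; idom=L0
  L4: preds {L1,L3}: {L0,L1} ∩ {L0,L2,L3} = {L0}; idom=L0

DF derivation:
  join L2 pred L0: · stop@L0
  join L2 pred L1: L1 stop@L0
  join L2 pred L3: L3→L2 stop@L0
  join L4 pred L1: L1 stop@L0
  join L4 pred L3: L3→L2 stop@L0
  DF(L0)=∅
  DF(L1)={L2,L4}
  DF(L2)={L2,L4}
  DF(L3)={L2,L4}
  DF(L4)=∅

φ for v: defs {L0,L1,L2,L3}
  DF⁺ = {L2,L4}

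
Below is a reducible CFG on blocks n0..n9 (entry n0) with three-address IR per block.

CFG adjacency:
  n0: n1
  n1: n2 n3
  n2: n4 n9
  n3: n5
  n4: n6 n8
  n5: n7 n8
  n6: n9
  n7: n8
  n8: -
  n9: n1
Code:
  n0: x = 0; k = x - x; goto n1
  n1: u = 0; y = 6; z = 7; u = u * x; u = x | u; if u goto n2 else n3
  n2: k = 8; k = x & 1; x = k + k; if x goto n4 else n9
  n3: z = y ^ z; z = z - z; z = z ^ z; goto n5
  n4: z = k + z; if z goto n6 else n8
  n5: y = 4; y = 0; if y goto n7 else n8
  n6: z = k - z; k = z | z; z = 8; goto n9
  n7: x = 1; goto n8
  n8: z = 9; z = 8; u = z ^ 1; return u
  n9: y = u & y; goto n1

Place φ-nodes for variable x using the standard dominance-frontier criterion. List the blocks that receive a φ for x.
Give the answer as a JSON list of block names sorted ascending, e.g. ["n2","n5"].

Answer: ["n1", "n8"]

Derivation:
idom tree: n1←n0 n2←n1 n3←n1 n4←n2 n5←n3 n6←n4 n7←n5 n8←n1 n9←n2
Dom at joins:
  n1: preds {n0,n9}: {n0} ∩ {n0,n1,n2,n9} = {n0}; idom=n0
  n8: preds {n4,n5,n7}: {n0,n1,n2,n4} ∩ {n0,n1,n3,n5} ∩ {n0,n1,n3,n5,n7} = {n0,n1}; idom=n1
  n9: preds {n2,n6}: {n0,n1,n2} ∩ {n0,n1,n2,n4,n6} = {n0,n1,n2}; idom=n2

DF derivation:
  join n1 pred n0: · stop@n0
  join n1 pred n9: n9→n2→n1 stop@n0
  join n8 pred n4: n4→n2 stop@n1
  join n8 pred n5: n5→n3 stop@n1
  join n8 pred n7: n7→n5→n3 stop@n1
  join n9 pred n2: · stop@n2
  join n9 pred n6: n6→n4 stop@n2
  DF(n0)=∅
  DF(n1)={n1}
  DF(n2)={n1,n8}
  DF(n3)={n8}
  DF(n4)={n8,n9}
  DF(n5)={n8}
  DF(n6)={n9}
  DF(n7)={n8}
  DF(n8)=∅
  DF(n9)={n1}

φ for x: defs {n0,n2,n7}
  DF⁺ = {n1,n8}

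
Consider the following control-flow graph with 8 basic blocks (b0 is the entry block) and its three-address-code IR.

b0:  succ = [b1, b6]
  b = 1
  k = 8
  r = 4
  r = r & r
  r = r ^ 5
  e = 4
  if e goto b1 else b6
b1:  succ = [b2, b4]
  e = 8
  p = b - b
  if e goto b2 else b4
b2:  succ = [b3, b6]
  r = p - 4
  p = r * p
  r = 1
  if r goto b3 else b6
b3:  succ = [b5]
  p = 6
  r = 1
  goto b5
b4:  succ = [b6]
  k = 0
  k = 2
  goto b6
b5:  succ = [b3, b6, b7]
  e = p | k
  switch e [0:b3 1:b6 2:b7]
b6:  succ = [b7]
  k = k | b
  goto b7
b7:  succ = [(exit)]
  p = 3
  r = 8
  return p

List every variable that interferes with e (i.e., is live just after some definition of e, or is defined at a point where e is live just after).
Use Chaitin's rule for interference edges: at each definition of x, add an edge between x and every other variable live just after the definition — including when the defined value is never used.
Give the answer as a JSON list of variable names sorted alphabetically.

Answer: ["b", "k", "p"]

Derivation:
def/use:
  b0: def={b,e,k,r} ue=∅
  b1: def={e,p} ue={b}
  b2: def={p,r} ue={p}
  b3: def={p,r} ue=∅
  b4: def={k} ue=∅
  b5: def={e} ue={k,p}
  b6: def={k} ue={b,k}
  b7: def={p,r} ue=∅

Backward fixpoint:
  live b0: ∅→{b,k}
  live b1: {b,k}→{b,k,p}
  live b2: {b,k,p}→{b,k}
  live b3: {b,k}→{b,k,p}
  live b4: {b}→{b,k}
  live b5: {b,k,p}→{b,k}
  live b6: {b,k}→∅
  live b7: ∅→∅

Interfere edges:
  b↔{e,k,p,r}
  e↔{b,k,p}
  k↔{b,e,p,r}
  p↔{b,e,k,r}
  r↔{b,k,p}

N(e) = ["b", "k", "p"]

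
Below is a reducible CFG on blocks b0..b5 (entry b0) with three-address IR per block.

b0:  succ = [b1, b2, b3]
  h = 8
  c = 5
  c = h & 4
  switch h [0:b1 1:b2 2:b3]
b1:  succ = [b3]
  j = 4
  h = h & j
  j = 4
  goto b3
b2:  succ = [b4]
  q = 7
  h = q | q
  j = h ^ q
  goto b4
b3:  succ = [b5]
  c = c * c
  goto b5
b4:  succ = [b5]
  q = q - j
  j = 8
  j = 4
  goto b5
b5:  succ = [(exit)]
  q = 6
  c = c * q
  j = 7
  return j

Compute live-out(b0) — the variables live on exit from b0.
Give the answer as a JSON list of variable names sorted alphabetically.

Per-block:
  b0: {c,h} / ∅
  b1: {h,j} / {h}
  b2: {h,j,q} / ∅
  b3: {c} / {c}
  b4: {j,q} / {j,q}
  b5: {c,j,q} / {c}

Backward fixpoint:
  b0: in=∅ out={c,h}
  b1: in={c,h} out={c}
  b2: in={c} out={c,j,q}
  b3: in={c} out={c}
  b4: in={c,j,q} out={c}
  b5: in={c} out=∅

live-out(b0) = ["c", "h"]

Answer: ["c", "h"]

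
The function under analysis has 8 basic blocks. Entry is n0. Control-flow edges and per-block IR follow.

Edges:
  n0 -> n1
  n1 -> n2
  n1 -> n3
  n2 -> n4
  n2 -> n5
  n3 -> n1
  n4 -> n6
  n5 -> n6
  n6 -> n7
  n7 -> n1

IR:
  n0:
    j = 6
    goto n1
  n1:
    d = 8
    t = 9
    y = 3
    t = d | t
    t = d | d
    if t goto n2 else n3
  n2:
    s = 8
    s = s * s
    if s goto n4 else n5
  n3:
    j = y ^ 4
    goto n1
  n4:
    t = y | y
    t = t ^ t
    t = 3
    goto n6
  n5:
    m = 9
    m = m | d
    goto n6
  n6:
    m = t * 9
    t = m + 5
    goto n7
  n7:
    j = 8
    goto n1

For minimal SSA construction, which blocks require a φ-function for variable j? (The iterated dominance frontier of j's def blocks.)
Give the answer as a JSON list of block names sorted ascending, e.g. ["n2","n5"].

Answer: ["n1"]

Derivation:
idom tree: n1←n0 n2←n1 n3←n1 n4←n2 n5←n2 n6←n2 n7←n6
Dom at joins:
  n1: preds {n0,n3,n7}: {n0} ∩ {n0,n1,n3} ∩ {n0,n1,n2,n6,n7} = {n0}; idom=n0
  n6: preds {n4,n5}: {n0,n1,n2,n4} ∩ {n0,n1,n2,n5} = {n0,n1,n2}; idom=n2

DF walk-up:
  join n1 pred n0: · stop@n0
  join n1 pred n3: n3→n1 stop@n0
  join n1 pred n7: n7→n6→n2→n1 stop@n0
  join n6 pred n4: n4 stop@n2
  join n6 pred n5: n5 stop@n2
  n0 → ∅
  n1 → {n1}
  n2 → {n1}
  n3 → {n1}
  n4 → {n6}
  n5 → {n6}
  n6 → {n1}
  n7 → {n1}

φ for j: defs {n0,n3,n7}
  DF⁺ = {n1}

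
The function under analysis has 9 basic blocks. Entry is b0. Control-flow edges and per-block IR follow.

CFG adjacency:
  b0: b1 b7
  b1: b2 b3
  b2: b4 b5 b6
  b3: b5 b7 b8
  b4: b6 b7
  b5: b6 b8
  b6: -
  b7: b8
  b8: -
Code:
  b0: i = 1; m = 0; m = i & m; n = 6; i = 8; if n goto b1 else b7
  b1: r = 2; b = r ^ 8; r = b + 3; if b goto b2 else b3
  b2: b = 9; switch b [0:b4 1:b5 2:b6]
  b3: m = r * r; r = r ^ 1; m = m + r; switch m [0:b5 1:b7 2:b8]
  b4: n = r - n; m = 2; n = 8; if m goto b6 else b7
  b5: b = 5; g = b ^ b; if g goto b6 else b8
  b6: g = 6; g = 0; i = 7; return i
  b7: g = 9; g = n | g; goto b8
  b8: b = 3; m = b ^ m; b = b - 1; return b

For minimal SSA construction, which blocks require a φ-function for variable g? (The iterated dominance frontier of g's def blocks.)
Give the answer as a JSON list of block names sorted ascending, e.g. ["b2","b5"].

Answer: ["b6", "b8"]

Analysis:
idom tree: b1←b0 b2←b1 b3←b1 b4←b2 b5←b1 b6←b1 b7←b0 b8←b0
Dom∩ at merges:
  b5: preds {b2,b3}: {b0,b1,b2} ∩ {b0,b1,b3} = {b0,b1}; idom=b1
  b6: preds {b2,b4,b5}: {b0,b1,b2} ∩ {b0,b1,b2,b4} ∩ {b0,b1,b5} = {b0,b1}; idom=b1
  b7: preds {b0,b3,b4}: {b0} ∩ {b0,b1,b3} ∩ {b0,b1,b2,b4} = {b0}; idom=b0
  b8: preds {b3,b5,b7}: {b0,b1,b3} ∩ {b0,b1,b5} ∩ {b0,b7} = {b0}; idom=b0

Frontier:
  join b5 pred b2: b2 stop@b1
  join b5 pred b3: b3 stop@b1
  join b6 pred b2: b2 stop@b1
  join b6 pred b4: b4→b2 stop@b1
  join b6 pred b5: b5 stop@b1
  join b7 pred b0: · stop@b0
  join b7 pred b3: b3→b1 stop@b0
  join b7 pred b4: b4→b2→b1 stop@b0
  join b8 pred b3: b3→b1 stop@b0
  join b8 pred b5: b5→b1 stop@b0
  join b8 pred b7: b7 stop@b0
  b0 → ∅
  b1 → {b7,b8}
  b2 → {b5,b6,b7}
  b3 → {b5,b7,b8}
  b4 → {b6,b7}
  b5 → {b6,b8}
  b6 → ∅
  b7 → {b8}
  b8 → ∅

φ for g: defs {b5,b6,b7}
  DF⁺ = {b6,b8}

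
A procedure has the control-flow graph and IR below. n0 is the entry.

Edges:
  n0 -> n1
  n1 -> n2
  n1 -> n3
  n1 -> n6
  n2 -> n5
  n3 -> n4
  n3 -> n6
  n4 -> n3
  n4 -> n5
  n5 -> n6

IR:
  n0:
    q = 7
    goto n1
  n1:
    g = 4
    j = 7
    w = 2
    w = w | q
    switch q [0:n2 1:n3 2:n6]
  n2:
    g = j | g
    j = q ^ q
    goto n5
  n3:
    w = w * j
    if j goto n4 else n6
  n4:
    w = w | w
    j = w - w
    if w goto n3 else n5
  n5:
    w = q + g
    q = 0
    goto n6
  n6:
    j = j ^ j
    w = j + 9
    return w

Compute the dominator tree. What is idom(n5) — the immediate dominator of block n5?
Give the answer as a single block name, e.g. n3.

idom tree: n1←n0 n2←n1 n3←n1 n4←n3 n5←n1 n6←n1
Dom at joins:
  n3: preds {n1,n4}: {n0,n1} ∩ {n0,n1,n3,n4} = {n0,n1}; idom=n1
  n5: preds {n2,n4}: {n0,n1,n2} ∩ {n0,n1,n3,n4} = {n0,n1}; idom=n1
  n6: preds {n1,n3,n5}: {n0,n1} ∩ {n0,n1,n3} ∩ {n0,n1,n5} = {n0,n1}; idom=n1

idom(n5) = n1

Answer: n1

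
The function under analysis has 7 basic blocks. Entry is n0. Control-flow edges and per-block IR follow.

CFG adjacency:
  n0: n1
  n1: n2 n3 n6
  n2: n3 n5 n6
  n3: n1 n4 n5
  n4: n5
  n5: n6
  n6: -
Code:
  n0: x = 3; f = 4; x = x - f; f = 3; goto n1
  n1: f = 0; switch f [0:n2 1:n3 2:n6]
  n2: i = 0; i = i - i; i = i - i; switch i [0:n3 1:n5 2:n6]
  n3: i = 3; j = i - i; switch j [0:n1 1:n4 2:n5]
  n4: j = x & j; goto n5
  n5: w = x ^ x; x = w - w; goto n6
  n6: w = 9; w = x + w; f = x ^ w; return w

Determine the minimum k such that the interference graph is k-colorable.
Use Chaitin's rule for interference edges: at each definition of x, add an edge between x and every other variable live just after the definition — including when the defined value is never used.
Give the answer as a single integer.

Block summaries:
  n0: {f,x} / ∅
  n1: {f} / ∅
  n2: {i} / ∅
  n3: {i,j} / ∅
  n4: {j} / {j,x}
  n5: {w,x} / {x}
  n6: {f,w} / {x}

Live sets:
  live n0: ∅→{x}
  live n1: {x}→{x}
  live n2: {x}→{x}
  live n3: {x}→{j,x}
  live n4: {j,x}→{x}
  live n5: {x}→{x}
  live n6: {x}→∅

Interfere edges:
  f — {w,x}
  i — {x}
  j — {x}
  w — {f,x}
  x — {f,i,j,w}

Registers:
  lower bound: {f,w,x} mutually conflict ⇒ χ ≥ 3
  assign f→r1 i→r1 j→r1 w→r2 x→r0 — no edge inside a register ⇒ χ ≤ 3
  χ = 3

Answer: 3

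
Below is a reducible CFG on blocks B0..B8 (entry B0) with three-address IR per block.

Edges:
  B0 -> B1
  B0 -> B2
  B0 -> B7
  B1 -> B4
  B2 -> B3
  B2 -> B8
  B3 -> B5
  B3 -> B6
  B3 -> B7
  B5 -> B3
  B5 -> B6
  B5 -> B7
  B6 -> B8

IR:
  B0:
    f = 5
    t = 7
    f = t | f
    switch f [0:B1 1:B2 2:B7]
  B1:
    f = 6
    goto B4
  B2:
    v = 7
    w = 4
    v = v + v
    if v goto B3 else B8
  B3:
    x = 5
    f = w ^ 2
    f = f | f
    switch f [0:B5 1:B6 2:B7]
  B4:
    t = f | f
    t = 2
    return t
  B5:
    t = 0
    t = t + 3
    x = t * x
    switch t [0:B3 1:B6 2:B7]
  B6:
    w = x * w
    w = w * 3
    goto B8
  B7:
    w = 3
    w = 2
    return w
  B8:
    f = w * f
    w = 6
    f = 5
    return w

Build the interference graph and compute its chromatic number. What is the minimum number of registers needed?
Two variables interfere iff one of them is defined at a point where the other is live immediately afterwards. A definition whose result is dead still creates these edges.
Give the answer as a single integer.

def/use:
  B0: def={f,t} ue=∅
  B1: def={f} ue=∅
  B2: def={v,w} ue=∅
  B3: def={f,x} ue={w}
  B4: def={t} ue={f}
  B5: def={t,x} ue={x}
  B6: def={w} ue={w,x}
  B7: def={w} ue=∅
  B8: def={f,w} ue={f,w}

Live sets:
  live B0: ∅→{f}
  live B1: ∅→{f}
  live B2: {f}→{f,w}
  live B3: {w}→{f,w,x}
  live B4: {f}→∅
  live B5: {f,w,x}→{f,w,x}
  live B6: {f,w,x}→{f,w}
  live B7: ∅→∅
  live B8: {f,w}→∅

Interfere edges:
  f↔{t,v,w,x}
  t↔{f,w,x}
  v↔{f,w}
  w↔{f,t,v,x}
  x↔{f,t,w}

Chromatic number:
  {f,t,w,x} pairwise interfere (4-clique) ⇒ χ ≥ 4
  assign f→R0 t→R2 v→R2 w→R1 x→R3 — no edge inside a register ⇒ χ ≤ 4
  χ = 4

Answer: 4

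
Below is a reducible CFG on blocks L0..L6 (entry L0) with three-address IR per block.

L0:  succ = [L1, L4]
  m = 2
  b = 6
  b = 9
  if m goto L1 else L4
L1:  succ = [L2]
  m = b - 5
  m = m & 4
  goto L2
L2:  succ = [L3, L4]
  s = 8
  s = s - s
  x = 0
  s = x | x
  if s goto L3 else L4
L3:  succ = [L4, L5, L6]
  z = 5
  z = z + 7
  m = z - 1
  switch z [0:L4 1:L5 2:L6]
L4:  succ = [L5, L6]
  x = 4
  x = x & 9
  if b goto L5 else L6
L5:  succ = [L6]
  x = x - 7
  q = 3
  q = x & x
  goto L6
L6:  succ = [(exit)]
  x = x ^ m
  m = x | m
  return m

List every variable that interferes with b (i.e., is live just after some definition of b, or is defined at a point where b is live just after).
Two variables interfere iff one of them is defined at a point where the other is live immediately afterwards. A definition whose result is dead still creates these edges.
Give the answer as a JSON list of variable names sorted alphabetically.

def/use:
  L0: def={b,m} ue=∅
  L1: def={m} ue={b}
  L2: def={s,x} ue=∅
  L3: def={m,z} ue=∅
  L4: def={x} ue={b}
  L5: def={q,x} ue={x}
  L6: def={m,x} ue={m,x}

Liveness:
  L0: in=∅ out={b,m}
  L1: in={b} out={b,m}
  L2: in={b,m} out={b,m,x}
  L3: in={b,x} out={b,m,x}
  L4: in={b,m} out={m,x}
  L5: in={m,x} out={m,x}
  L6: in={m,x} out=∅

Interference:
  b — {m,s,x,z}
  m — {b,q,s,x,z}
  q — {m,x}
  s — {b,m,x}
  x — {b,m,q,s,z}
  z — {b,m,x}

N(b) = ["m", "s", "x", "z"]

Answer: ["m", "s", "x", "z"]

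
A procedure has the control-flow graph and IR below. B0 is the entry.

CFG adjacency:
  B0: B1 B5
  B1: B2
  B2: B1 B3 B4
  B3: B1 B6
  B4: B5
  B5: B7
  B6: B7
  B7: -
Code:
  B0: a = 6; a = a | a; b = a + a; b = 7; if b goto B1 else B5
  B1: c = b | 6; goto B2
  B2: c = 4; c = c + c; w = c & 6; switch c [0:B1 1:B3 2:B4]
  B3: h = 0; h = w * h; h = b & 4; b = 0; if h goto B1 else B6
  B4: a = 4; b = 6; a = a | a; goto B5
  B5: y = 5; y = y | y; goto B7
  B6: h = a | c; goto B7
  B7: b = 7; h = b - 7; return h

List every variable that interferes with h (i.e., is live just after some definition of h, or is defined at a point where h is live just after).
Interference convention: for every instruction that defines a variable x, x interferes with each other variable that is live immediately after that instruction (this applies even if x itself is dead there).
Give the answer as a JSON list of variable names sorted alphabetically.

Block summaries:
  B0 def {a,b} use ∅
  B1 def {c} use {b}
  B2 def {c,w} use ∅
  B3 def {b,h} use {b,w}
  B4 def {a,b} use ∅
  B5 def {y} use ∅
  B6 def {h} use {a,c}
  B7 def {b,h} use ∅

Liveness:
  B0 li=∅ lo={a,b}
  B1 li={a,b} lo={a,b}
  B2 li={a,b} lo={a,b,c,w}
  B3 li={a,b,c,w} lo={a,b,c}
  B4 li=∅ lo=∅
  B5 li=∅ lo=∅
  B6 li={a,c} lo=∅
  B7 li=∅ lo=∅

Interference:
  a — {b,c,h,w}
  b — {a,c,h,w}
  c — {a,b,h,w}
  h — {a,b,c,w}
  w — {a,b,c,h}
  y — ∅

N(h) = ["a", "b", "c", "w"]

Answer: ["a", "b", "c", "w"]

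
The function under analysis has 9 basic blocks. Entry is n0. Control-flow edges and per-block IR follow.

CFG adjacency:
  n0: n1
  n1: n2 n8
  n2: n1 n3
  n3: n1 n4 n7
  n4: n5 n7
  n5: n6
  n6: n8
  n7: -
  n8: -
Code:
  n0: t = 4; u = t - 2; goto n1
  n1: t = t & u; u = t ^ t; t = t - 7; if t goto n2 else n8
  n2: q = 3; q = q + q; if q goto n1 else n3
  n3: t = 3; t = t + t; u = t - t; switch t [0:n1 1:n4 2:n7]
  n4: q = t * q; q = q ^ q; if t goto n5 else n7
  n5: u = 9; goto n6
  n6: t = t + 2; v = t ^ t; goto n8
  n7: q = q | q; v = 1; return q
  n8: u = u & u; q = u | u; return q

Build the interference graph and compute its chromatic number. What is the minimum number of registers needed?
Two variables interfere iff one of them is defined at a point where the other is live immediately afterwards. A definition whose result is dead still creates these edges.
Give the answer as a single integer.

Block summaries:
  n0: {t,u} / ∅
  n1: {t,u} / {t,u}
  n2: {q} / ∅
  n3: {t,u} / ∅
  n4: {q} / {q,t}
  n5: {u} / ∅
  n6: {t,v} / {t}
  n7: {q,v} / {q}
  n8: {q,u} / {u}

Liveness:
  n0: in=∅ out={t,u}
  n1: in={t,u} out={t,u}
  n2: in={t,u} out={q,t,u}
  n3: in={q} out={q,t,u}
  n4: in={q,t} out={q,t}
  n5: in={t} out={t,u}
  n6: in={t,u} out={u}
  n7: in={q} out=∅
  n8: in={u} out=∅

Conflict graph:
  q — {t,u,v}
  t — {q,u}
  u — {q,t,v}
  v — {q,u}

Registers:
  lower bound: {q,t,u} mutually conflict ⇒ χ ≥ 3
  3-colouring: r0={q}  r1={u}  r2={t,v}
  χ = 3

Answer: 3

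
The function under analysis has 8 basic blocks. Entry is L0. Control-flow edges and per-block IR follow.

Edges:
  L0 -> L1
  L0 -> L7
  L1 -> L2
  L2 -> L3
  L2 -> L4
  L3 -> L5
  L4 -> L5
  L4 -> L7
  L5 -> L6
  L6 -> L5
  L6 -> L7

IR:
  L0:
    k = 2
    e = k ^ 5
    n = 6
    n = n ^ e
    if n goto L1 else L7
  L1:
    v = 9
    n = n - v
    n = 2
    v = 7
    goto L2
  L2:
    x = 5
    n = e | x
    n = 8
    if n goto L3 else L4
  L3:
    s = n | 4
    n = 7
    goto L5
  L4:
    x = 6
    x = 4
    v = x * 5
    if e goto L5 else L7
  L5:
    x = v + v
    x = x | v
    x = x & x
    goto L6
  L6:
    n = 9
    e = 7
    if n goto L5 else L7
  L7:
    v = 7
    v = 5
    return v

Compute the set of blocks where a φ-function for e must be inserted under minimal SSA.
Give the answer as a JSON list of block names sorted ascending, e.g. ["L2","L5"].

Answer: ["L5", "L7"]

Derivation:
idom tree: L1←L0 L2←L1 L3←L2 L4←L2 L5←L2 L6←L5 L7←L0
Join-block Dom:
  L5: preds {L3,L4,L6}: {L0,L1,L2,L3} ∩ {L0,L1,L2,L4} ∩ {L0,L1,L2,L5,L6} = {L0,L1,L2}; idom=L2
  L7: preds {L0,L4,L6}: {L0} ∩ {L0,L1,L2,L4} ∩ {L0,L1,L2,L5,L6} = {L0}; idom=L0

DF derivation:
  L5←L3: walk L3 to L2
  L5←L4: walk L4 to L2
  L5←L6: walk L6→L5 to L2
  L7←L0: walk · to L0
  L7←L4: walk L4→L2→L1 to L0
  L7←L6: walk L6→L5→L2→L1 to L0
  DF(L0)=∅
  DF(L1)={L7}
  DF(L2)={L7}
  DF(L3)={L5}
  DF(L4)={L5,L7}
  DF(L5)={L5,L7}
  DF(L6)={L5,L7}
  DF(L7)=∅

φ for e: defs {L0,L6}
  DF⁺ = {L5,L7}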